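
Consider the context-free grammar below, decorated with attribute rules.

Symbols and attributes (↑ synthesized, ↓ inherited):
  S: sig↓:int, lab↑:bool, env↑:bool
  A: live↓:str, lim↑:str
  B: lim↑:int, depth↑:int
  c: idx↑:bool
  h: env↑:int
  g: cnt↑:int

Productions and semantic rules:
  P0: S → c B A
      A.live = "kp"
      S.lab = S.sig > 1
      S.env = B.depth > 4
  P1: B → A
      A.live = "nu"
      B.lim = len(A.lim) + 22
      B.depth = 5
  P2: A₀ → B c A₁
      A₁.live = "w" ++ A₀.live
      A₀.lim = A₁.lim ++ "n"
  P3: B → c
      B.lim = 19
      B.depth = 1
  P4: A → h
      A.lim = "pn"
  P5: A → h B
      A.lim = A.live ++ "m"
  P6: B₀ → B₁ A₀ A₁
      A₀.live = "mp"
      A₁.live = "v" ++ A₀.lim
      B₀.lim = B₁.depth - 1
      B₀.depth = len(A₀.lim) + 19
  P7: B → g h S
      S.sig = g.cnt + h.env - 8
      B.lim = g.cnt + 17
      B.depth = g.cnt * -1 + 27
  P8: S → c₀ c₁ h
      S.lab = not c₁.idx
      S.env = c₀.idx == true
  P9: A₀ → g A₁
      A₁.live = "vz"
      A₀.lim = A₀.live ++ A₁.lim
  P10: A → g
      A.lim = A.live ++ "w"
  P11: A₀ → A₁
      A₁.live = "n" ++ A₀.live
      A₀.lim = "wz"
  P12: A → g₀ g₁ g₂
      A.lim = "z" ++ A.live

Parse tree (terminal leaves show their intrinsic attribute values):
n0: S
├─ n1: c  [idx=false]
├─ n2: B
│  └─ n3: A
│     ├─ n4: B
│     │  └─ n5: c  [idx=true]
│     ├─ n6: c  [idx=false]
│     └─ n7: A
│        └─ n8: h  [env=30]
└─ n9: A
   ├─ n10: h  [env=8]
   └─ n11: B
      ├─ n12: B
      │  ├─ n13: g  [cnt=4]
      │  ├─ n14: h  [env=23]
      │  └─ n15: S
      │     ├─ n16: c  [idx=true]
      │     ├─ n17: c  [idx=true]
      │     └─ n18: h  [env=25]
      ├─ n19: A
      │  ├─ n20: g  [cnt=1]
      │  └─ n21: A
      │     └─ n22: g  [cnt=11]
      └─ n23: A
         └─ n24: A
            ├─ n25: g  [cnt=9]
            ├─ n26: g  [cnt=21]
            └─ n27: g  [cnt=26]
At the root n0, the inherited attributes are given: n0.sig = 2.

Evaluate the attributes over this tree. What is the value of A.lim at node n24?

"znvmpvzw"

1. n0.sig = 2  [given at root]
2. n1.idx = false  [terminal]
3. n3.live = "nu"  ["nu"]
4. n5.idx = true  [terminal]
5. n4.lim = 19  [19]
6. n4.depth = 1  [1]
7. n6.idx = false  [terminal]
8. n7.live = "wnu"  ["w" ++ A₀.live]
9. n8.env = 30  [terminal]
10. n7.lim = "pn"  ["pn"]
11. n3.lim = "pnn"  [A₁.lim ++ "n"]
12. n2.lim = 25  [len(A.lim) + 22]
13. n2.depth = 5  [5]
14. n9.live = "kp"  ["kp"]
15. n10.env = 8  [terminal]
16. n13.cnt = 4  [terminal]
17. n14.env = 23  [terminal]
18. n15.sig = 19  [g.cnt + h.env - 8]
19. n16.idx = true  [terminal]
20. n17.idx = true  [terminal]
21. n18.env = 25  [terminal]
22. n15.lab = false  [not c₁.idx]
23. n15.env = true  [c₀.idx == true]
24. n12.lim = 21  [g.cnt + 17]
25. n12.depth = 23  [g.cnt * -1 + 27]
26. n19.live = "mp"  ["mp"]
27. n20.cnt = 1  [terminal]
28. n21.live = "vz"  ["vz"]
29. n22.cnt = 11  [terminal]
30. n21.lim = "vzw"  [A.live ++ "w"]
31. n19.lim = "mpvzw"  [A₀.live ++ A₁.lim]
32. n23.live = "vmpvzw"  ["v" ++ A₀.lim]
33. n24.live = "nvmpvzw"  ["n" ++ A₀.live]
34. n25.cnt = 9  [terminal]
35. n26.cnt = 21  [terminal]
36. n27.cnt = 26  [terminal]
37. n24.lim = "znvmpvzw"  ["z" ++ A.live]
38. n23.lim = "wz"  ["wz"]
39. n11.lim = 22  [B₁.depth - 1]
40. n11.depth = 24  [len(A₀.lim) + 19]
41. n9.lim = "kpm"  [A.live ++ "m"]
42. n0.lab = true  [S.sig > 1]
43. n0.env = true  [B.depth > 4]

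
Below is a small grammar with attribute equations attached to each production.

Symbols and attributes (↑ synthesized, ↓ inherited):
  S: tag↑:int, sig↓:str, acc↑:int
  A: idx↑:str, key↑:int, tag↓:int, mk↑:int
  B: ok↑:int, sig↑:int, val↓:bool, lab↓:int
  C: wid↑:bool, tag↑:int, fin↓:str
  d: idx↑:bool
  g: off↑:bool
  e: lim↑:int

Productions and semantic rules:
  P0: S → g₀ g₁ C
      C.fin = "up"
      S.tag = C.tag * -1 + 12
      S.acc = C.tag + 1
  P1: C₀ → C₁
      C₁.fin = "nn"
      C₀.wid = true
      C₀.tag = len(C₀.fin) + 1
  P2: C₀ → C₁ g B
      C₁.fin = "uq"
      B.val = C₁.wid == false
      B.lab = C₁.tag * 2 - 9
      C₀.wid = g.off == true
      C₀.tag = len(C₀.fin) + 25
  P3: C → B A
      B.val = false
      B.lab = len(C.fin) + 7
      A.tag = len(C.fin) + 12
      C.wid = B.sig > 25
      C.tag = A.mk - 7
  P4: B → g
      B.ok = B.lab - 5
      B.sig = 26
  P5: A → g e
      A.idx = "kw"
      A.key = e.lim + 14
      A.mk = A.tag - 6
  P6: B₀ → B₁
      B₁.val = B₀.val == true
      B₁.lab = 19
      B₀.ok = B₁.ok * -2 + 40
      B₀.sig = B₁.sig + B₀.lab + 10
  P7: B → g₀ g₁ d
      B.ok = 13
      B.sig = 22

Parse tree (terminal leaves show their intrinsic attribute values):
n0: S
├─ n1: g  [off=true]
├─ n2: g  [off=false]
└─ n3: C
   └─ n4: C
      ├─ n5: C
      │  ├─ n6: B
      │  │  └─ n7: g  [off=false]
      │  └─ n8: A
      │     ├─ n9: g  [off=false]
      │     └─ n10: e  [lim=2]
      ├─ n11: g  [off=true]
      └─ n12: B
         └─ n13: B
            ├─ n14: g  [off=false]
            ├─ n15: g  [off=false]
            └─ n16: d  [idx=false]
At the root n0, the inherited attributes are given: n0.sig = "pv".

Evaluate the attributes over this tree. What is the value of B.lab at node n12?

-7

1. n0.sig = "pv"  [given at root]
2. n1.off = true  [terminal]
3. n2.off = false  [terminal]
4. n3.fin = "up"  ["up"]
5. n4.fin = "nn"  ["nn"]
6. n5.fin = "uq"  ["uq"]
7. n6.val = false  [false]
8. n6.lab = 9  [len(C.fin) + 7]
9. n7.off = false  [terminal]
10. n6.ok = 4  [B.lab - 5]
11. n6.sig = 26  [26]
12. n8.tag = 14  [len(C.fin) + 12]
13. n9.off = false  [terminal]
14. n10.lim = 2  [terminal]
15. n8.idx = "kw"  ["kw"]
16. n8.key = 16  [e.lim + 14]
17. n8.mk = 8  [A.tag - 6]
18. n5.wid = true  [B.sig > 25]
19. n5.tag = 1  [A.mk - 7]
20. n11.off = true  [terminal]
21. n12.val = false  [C₁.wid == false]
22. n12.lab = -7  [C₁.tag * 2 - 9]
23. n13.val = false  [B₀.val == true]
24. n13.lab = 19  [19]
25. n14.off = false  [terminal]
26. n15.off = false  [terminal]
27. n16.idx = false  [terminal]
28. n13.ok = 13  [13]
29. n13.sig = 22  [22]
30. n12.ok = 14  [B₁.ok * -2 + 40]
31. n12.sig = 25  [B₁.sig + B₀.lab + 10]
32. n4.wid = true  [g.off == true]
33. n4.tag = 27  [len(C₀.fin) + 25]
34. n3.wid = true  [true]
35. n3.tag = 3  [len(C₀.fin) + 1]
36. n0.tag = 9  [C.tag * -1 + 12]
37. n0.acc = 4  [C.tag + 1]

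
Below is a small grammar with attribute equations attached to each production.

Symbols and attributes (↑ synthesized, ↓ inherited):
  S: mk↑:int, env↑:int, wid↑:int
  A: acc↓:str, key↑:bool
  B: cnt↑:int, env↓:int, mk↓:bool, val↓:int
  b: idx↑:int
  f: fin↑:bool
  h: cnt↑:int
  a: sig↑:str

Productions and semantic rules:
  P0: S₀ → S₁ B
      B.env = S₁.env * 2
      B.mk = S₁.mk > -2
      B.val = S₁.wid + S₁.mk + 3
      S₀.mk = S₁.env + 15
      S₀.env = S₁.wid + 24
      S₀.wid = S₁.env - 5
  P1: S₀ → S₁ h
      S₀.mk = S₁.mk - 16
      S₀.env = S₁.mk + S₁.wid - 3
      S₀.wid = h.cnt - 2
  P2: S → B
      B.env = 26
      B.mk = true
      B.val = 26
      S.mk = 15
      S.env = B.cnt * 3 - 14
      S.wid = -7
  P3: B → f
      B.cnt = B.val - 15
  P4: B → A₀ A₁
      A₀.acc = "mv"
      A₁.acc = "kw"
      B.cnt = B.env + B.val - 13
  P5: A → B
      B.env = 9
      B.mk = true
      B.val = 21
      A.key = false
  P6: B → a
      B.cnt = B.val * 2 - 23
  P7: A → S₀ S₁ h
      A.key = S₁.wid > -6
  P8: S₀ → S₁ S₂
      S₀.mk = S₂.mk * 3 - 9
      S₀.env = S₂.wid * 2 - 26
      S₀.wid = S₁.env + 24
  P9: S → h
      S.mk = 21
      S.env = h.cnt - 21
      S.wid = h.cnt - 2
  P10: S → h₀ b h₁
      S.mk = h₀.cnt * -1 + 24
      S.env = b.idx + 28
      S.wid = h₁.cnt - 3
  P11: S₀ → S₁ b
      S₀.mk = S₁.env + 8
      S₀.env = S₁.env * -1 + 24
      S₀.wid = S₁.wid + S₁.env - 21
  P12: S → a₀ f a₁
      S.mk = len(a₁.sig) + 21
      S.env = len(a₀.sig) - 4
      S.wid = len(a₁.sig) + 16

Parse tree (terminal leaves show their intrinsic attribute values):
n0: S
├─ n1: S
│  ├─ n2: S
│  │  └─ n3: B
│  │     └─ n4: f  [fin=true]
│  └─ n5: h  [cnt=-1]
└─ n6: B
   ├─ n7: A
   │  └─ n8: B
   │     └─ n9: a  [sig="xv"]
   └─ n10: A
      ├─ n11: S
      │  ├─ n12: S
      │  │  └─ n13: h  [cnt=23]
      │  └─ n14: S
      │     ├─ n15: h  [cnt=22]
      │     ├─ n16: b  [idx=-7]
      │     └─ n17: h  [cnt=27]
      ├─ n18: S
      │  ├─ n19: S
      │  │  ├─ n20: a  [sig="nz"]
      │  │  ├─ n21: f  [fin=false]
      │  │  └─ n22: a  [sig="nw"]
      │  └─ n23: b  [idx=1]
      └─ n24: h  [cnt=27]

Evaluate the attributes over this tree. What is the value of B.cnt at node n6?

1. n3.env = 26  [26]
2. n3.mk = true  [true]
3. n3.val = 26  [26]
4. n4.fin = true  [terminal]
5. n3.cnt = 11  [B.val - 15]
6. n2.mk = 15  [15]
7. n2.env = 19  [B.cnt * 3 - 14]
8. n2.wid = -7  [-7]
9. n5.cnt = -1  [terminal]
10. n1.mk = -1  [S₁.mk - 16]
11. n1.env = 5  [S₁.mk + S₁.wid - 3]
12. n1.wid = -3  [h.cnt - 2]
13. n6.env = 10  [S₁.env * 2]
14. n6.mk = true  [S₁.mk > -2]
15. n6.val = -1  [S₁.wid + S₁.mk + 3]
16. n7.acc = "mv"  ["mv"]
17. n8.env = 9  [9]
18. n8.mk = true  [true]
19. n8.val = 21  [21]
20. n9.sig = "xv"  [terminal]
21. n8.cnt = 19  [B.val * 2 - 23]
22. n7.key = false  [false]
23. n10.acc = "kw"  ["kw"]
24. n13.cnt = 23  [terminal]
25. n12.mk = 21  [21]
26. n12.env = 2  [h.cnt - 21]
27. n12.wid = 21  [h.cnt - 2]
28. n15.cnt = 22  [terminal]
29. n16.idx = -7  [terminal]
30. n17.cnt = 27  [terminal]
31. n14.mk = 2  [h₀.cnt * -1 + 24]
32. n14.env = 21  [b.idx + 28]
33. n14.wid = 24  [h₁.cnt - 3]
34. n11.mk = -3  [S₂.mk * 3 - 9]
35. n11.env = 22  [S₂.wid * 2 - 26]
36. n11.wid = 26  [S₁.env + 24]
37. n20.sig = "nz"  [terminal]
38. n21.fin = false  [terminal]
39. n22.sig = "nw"  [terminal]
40. n19.mk = 23  [len(a₁.sig) + 21]
41. n19.env = -2  [len(a₀.sig) - 4]
42. n19.wid = 18  [len(a₁.sig) + 16]
43. n23.idx = 1  [terminal]
44. n18.mk = 6  [S₁.env + 8]
45. n18.env = 26  [S₁.env * -1 + 24]
46. n18.wid = -5  [S₁.wid + S₁.env - 21]
47. n24.cnt = 27  [terminal]
48. n10.key = true  [S₁.wid > -6]
49. n6.cnt = -4  [B.env + B.val - 13]
50. n0.mk = 20  [S₁.env + 15]
51. n0.env = 21  [S₁.wid + 24]
52. n0.wid = 0  [S₁.env - 5]

-4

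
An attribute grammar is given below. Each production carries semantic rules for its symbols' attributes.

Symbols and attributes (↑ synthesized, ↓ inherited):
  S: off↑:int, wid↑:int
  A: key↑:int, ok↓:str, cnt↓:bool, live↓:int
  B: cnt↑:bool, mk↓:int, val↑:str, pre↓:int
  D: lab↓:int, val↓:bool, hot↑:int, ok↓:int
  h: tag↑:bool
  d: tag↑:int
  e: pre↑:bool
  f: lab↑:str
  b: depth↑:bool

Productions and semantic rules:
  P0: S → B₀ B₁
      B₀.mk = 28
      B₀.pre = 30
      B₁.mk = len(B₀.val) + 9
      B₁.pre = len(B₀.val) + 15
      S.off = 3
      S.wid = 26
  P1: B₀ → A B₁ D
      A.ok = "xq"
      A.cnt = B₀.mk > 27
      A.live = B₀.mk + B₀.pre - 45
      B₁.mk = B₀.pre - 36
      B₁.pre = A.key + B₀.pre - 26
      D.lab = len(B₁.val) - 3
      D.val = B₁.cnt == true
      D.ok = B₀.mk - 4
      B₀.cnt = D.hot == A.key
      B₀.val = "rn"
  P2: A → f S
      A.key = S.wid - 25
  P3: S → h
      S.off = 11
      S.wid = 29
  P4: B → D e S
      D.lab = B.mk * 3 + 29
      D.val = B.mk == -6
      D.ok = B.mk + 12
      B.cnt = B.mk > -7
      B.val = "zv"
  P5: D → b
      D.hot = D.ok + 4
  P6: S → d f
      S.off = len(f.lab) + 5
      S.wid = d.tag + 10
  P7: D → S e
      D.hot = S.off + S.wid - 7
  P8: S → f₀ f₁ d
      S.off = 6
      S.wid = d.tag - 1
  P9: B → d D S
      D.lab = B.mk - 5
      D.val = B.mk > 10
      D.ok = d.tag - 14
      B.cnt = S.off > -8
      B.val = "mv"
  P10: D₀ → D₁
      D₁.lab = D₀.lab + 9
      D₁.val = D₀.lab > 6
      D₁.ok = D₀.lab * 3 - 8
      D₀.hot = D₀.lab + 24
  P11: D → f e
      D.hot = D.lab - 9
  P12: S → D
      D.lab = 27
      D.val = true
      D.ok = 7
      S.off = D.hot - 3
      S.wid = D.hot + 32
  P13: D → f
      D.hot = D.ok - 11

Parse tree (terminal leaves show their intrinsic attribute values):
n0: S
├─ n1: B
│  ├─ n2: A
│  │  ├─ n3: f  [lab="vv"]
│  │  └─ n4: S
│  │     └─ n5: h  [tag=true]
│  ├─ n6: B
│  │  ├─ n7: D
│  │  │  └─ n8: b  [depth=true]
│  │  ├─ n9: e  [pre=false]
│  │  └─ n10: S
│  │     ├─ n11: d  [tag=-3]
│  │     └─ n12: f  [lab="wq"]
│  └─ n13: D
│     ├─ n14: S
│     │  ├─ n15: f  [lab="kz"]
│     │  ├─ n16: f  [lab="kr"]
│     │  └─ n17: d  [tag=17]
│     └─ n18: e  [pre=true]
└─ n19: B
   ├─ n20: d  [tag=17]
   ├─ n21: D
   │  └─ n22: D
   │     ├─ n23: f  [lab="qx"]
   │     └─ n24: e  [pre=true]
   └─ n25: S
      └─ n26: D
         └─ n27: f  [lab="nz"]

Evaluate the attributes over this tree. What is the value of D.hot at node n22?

1. n1.mk = 28  [28]
2. n1.pre = 30  [30]
3. n2.ok = "xq"  ["xq"]
4. n2.cnt = true  [B₀.mk > 27]
5. n2.live = 13  [B₀.mk + B₀.pre - 45]
6. n3.lab = "vv"  [terminal]
7. n5.tag = true  [terminal]
8. n4.off = 11  [11]
9. n4.wid = 29  [29]
10. n2.key = 4  [S.wid - 25]
11. n6.mk = -6  [B₀.pre - 36]
12. n6.pre = 8  [A.key + B₀.pre - 26]
13. n7.lab = 11  [B.mk * 3 + 29]
14. n7.val = true  [B.mk == -6]
15. n7.ok = 6  [B.mk + 12]
16. n8.depth = true  [terminal]
17. n7.hot = 10  [D.ok + 4]
18. n9.pre = false  [terminal]
19. n11.tag = -3  [terminal]
20. n12.lab = "wq"  [terminal]
21. n10.off = 7  [len(f.lab) + 5]
22. n10.wid = 7  [d.tag + 10]
23. n6.cnt = true  [B.mk > -7]
24. n6.val = "zv"  ["zv"]
25. n13.lab = -1  [len(B₁.val) - 3]
26. n13.val = true  [B₁.cnt == true]
27. n13.ok = 24  [B₀.mk - 4]
28. n15.lab = "kz"  [terminal]
29. n16.lab = "kr"  [terminal]
30. n17.tag = 17  [terminal]
31. n14.off = 6  [6]
32. n14.wid = 16  [d.tag - 1]
33. n18.pre = true  [terminal]
34. n13.hot = 15  [S.off + S.wid - 7]
35. n1.cnt = false  [D.hot == A.key]
36. n1.val = "rn"  ["rn"]
37. n19.mk = 11  [len(B₀.val) + 9]
38. n19.pre = 17  [len(B₀.val) + 15]
39. n20.tag = 17  [terminal]
40. n21.lab = 6  [B.mk - 5]
41. n21.val = true  [B.mk > 10]
42. n21.ok = 3  [d.tag - 14]
43. n22.lab = 15  [D₀.lab + 9]
44. n22.val = false  [D₀.lab > 6]
45. n22.ok = 10  [D₀.lab * 3 - 8]
46. n23.lab = "qx"  [terminal]
47. n24.pre = true  [terminal]
48. n22.hot = 6  [D.lab - 9]
49. n21.hot = 30  [D₀.lab + 24]
50. n26.lab = 27  [27]
51. n26.val = true  [true]
52. n26.ok = 7  [7]
53. n27.lab = "nz"  [terminal]
54. n26.hot = -4  [D.ok - 11]
55. n25.off = -7  [D.hot - 3]
56. n25.wid = 28  [D.hot + 32]
57. n19.cnt = true  [S.off > -8]
58. n19.val = "mv"  ["mv"]
59. n0.off = 3  [3]
60. n0.wid = 26  [26]

6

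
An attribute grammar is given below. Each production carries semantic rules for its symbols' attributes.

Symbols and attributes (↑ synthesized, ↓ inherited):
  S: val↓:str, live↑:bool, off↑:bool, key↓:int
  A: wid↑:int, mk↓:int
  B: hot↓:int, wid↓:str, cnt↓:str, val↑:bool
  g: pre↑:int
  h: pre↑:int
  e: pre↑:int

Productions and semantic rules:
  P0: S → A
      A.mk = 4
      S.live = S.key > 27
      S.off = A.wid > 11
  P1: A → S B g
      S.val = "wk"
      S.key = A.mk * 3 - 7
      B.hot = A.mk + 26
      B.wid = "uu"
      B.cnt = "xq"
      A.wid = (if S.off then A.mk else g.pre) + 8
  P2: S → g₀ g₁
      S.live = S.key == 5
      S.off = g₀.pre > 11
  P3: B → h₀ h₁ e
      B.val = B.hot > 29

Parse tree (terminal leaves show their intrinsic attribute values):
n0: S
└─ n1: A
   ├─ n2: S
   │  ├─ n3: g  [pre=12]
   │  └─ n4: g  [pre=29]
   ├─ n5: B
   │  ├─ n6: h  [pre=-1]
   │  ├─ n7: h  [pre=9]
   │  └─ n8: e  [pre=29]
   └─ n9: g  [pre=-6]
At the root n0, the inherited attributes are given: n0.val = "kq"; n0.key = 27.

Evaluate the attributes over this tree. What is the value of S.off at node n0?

true

1. n0.val = "kq"  [given at root]
2. n0.key = 27  [given at root]
3. n1.mk = 4  [4]
4. n2.val = "wk"  ["wk"]
5. n2.key = 5  [A.mk * 3 - 7]
6. n3.pre = 12  [terminal]
7. n4.pre = 29  [terminal]
8. n2.live = true  [S.key == 5]
9. n2.off = true  [g₀.pre > 11]
10. n5.hot = 30  [A.mk + 26]
11. n5.wid = "uu"  ["uu"]
12. n5.cnt = "xq"  ["xq"]
13. n6.pre = -1  [terminal]
14. n7.pre = 9  [terminal]
15. n8.pre = 29  [terminal]
16. n5.val = true  [B.hot > 29]
17. n9.pre = -6  [terminal]
18. n1.wid = 12  [(if S.off then A.mk else g.pre) + 8]
19. n0.live = false  [S.key > 27]
20. n0.off = true  [A.wid > 11]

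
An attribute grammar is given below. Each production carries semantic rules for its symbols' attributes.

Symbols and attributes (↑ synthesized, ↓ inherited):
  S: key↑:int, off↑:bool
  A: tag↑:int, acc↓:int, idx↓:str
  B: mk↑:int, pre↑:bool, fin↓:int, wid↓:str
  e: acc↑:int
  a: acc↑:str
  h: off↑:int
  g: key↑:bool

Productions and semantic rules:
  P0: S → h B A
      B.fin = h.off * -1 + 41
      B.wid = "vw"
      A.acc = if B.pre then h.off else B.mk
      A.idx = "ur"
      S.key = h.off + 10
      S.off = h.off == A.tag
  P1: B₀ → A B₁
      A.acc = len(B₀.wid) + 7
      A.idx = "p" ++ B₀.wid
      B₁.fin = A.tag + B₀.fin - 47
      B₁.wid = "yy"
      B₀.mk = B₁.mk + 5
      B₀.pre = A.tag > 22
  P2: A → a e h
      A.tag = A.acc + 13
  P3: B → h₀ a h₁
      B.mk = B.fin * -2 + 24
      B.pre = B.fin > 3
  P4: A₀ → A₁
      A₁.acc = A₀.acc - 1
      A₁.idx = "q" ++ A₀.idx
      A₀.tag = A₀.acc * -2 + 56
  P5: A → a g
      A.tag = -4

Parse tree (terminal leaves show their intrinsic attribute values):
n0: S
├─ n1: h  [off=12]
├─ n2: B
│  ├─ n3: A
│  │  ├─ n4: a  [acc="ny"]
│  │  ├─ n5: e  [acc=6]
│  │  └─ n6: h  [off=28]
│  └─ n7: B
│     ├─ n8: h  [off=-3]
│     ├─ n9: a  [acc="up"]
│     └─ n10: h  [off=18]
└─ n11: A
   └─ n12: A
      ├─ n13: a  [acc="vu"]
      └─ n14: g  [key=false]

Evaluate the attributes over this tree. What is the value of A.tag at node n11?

1. n1.off = 12  [terminal]
2. n2.fin = 29  [h.off * -1 + 41]
3. n2.wid = "vw"  ["vw"]
4. n3.acc = 9  [len(B₀.wid) + 7]
5. n3.idx = "pvw"  ["p" ++ B₀.wid]
6. n4.acc = "ny"  [terminal]
7. n5.acc = 6  [terminal]
8. n6.off = 28  [terminal]
9. n3.tag = 22  [A.acc + 13]
10. n7.fin = 4  [A.tag + B₀.fin - 47]
11. n7.wid = "yy"  ["yy"]
12. n8.off = -3  [terminal]
13. n9.acc = "up"  [terminal]
14. n10.off = 18  [terminal]
15. n7.mk = 16  [B.fin * -2 + 24]
16. n7.pre = true  [B.fin > 3]
17. n2.mk = 21  [B₁.mk + 5]
18. n2.pre = false  [A.tag > 22]
19. n11.acc = 21  [if B.pre then h.off else B.mk]
20. n11.idx = "ur"  ["ur"]
21. n12.acc = 20  [A₀.acc - 1]
22. n12.idx = "qur"  ["q" ++ A₀.idx]
23. n13.acc = "vu"  [terminal]
24. n14.key = false  [terminal]
25. n12.tag = -4  [-4]
26. n11.tag = 14  [A₀.acc * -2 + 56]
27. n0.key = 22  [h.off + 10]
28. n0.off = false  [h.off == A.tag]

14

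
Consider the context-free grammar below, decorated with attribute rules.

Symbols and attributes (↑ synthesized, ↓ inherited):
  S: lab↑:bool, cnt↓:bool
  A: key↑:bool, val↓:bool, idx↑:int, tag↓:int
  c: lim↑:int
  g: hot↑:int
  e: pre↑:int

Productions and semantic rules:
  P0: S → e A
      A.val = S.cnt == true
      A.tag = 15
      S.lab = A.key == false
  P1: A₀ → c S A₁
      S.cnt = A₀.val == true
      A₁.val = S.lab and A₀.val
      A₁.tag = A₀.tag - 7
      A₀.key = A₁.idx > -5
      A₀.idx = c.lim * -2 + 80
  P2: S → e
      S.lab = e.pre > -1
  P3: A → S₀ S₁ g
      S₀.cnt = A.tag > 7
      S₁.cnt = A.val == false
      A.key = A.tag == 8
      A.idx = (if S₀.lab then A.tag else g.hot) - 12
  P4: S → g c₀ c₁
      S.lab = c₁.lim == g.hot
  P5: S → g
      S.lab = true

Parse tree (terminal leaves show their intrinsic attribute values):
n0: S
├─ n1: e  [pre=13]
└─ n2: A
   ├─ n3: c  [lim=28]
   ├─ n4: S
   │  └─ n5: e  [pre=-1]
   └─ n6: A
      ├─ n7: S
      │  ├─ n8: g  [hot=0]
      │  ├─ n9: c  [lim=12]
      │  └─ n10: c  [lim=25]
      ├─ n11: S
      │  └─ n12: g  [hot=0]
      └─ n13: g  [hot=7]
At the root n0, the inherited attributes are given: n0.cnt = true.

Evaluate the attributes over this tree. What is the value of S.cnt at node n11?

true

1. n0.cnt = true  [given at root]
2. n1.pre = 13  [terminal]
3. n2.val = true  [S.cnt == true]
4. n2.tag = 15  [15]
5. n3.lim = 28  [terminal]
6. n4.cnt = true  [A₀.val == true]
7. n5.pre = -1  [terminal]
8. n4.lab = false  [e.pre > -1]
9. n6.val = false  [S.lab and A₀.val]
10. n6.tag = 8  [A₀.tag - 7]
11. n7.cnt = true  [A.tag > 7]
12. n8.hot = 0  [terminal]
13. n9.lim = 12  [terminal]
14. n10.lim = 25  [terminal]
15. n7.lab = false  [c₁.lim == g.hot]
16. n11.cnt = true  [A.val == false]
17. n12.hot = 0  [terminal]
18. n11.lab = true  [true]
19. n13.hot = 7  [terminal]
20. n6.key = true  [A.tag == 8]
21. n6.idx = -5  [(if S₀.lab then A.tag else g.hot) - 12]
22. n2.key = false  [A₁.idx > -5]
23. n2.idx = 24  [c.lim * -2 + 80]
24. n0.lab = true  [A.key == false]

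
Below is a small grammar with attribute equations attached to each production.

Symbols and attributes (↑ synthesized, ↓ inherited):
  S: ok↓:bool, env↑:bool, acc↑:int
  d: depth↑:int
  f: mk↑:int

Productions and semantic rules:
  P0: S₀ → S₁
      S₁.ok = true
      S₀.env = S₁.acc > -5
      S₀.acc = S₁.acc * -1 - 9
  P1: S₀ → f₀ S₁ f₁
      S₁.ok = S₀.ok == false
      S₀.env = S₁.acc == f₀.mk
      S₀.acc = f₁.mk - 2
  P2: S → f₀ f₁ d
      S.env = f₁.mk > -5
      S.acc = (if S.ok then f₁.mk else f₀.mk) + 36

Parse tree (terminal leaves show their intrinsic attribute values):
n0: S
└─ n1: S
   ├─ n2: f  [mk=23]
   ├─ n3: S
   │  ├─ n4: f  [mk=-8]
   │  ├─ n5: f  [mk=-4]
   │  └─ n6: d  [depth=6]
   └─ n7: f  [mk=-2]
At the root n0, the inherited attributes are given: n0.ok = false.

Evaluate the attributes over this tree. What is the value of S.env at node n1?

1. n0.ok = false  [given at root]
2. n1.ok = true  [true]
3. n2.mk = 23  [terminal]
4. n3.ok = false  [S₀.ok == false]
5. n4.mk = -8  [terminal]
6. n5.mk = -4  [terminal]
7. n6.depth = 6  [terminal]
8. n3.env = true  [f₁.mk > -5]
9. n3.acc = 28  [(if S.ok then f₁.mk else f₀.mk) + 36]
10. n7.mk = -2  [terminal]
11. n1.env = false  [S₁.acc == f₀.mk]
12. n1.acc = -4  [f₁.mk - 2]
13. n0.env = true  [S₁.acc > -5]
14. n0.acc = -5  [S₁.acc * -1 - 9]

false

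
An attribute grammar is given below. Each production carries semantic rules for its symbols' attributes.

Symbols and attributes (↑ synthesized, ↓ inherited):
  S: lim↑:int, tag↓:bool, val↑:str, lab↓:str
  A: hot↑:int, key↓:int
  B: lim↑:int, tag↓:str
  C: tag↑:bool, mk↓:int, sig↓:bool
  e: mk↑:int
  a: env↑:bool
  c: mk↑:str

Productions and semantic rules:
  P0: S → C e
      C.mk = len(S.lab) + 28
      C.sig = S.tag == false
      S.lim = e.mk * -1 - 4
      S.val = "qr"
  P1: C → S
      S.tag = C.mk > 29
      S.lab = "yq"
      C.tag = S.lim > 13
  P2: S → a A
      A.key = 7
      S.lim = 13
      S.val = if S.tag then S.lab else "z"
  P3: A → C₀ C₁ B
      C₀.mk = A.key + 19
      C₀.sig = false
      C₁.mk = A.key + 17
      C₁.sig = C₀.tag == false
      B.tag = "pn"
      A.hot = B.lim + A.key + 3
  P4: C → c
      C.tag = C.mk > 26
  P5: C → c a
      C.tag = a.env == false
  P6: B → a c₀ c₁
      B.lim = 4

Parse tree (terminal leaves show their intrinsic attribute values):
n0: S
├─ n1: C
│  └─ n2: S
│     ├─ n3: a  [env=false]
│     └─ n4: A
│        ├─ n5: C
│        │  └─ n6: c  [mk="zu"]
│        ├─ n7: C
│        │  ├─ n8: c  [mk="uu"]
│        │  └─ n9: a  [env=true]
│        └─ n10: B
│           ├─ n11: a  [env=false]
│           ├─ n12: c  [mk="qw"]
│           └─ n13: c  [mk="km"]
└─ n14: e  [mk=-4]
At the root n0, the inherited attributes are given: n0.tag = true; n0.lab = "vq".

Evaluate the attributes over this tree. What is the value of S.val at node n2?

"yq"

1. n0.tag = true  [given at root]
2. n0.lab = "vq"  [given at root]
3. n1.mk = 30  [len(S.lab) + 28]
4. n1.sig = false  [S.tag == false]
5. n2.tag = true  [C.mk > 29]
6. n2.lab = "yq"  ["yq"]
7. n3.env = false  [terminal]
8. n4.key = 7  [7]
9. n5.mk = 26  [A.key + 19]
10. n5.sig = false  [false]
11. n6.mk = "zu"  [terminal]
12. n5.tag = false  [C.mk > 26]
13. n7.mk = 24  [A.key + 17]
14. n7.sig = true  [C₀.tag == false]
15. n8.mk = "uu"  [terminal]
16. n9.env = true  [terminal]
17. n7.tag = false  [a.env == false]
18. n10.tag = "pn"  ["pn"]
19. n11.env = false  [terminal]
20. n12.mk = "qw"  [terminal]
21. n13.mk = "km"  [terminal]
22. n10.lim = 4  [4]
23. n4.hot = 14  [B.lim + A.key + 3]
24. n2.lim = 13  [13]
25. n2.val = "yq"  [if S.tag then S.lab else "z"]
26. n1.tag = false  [S.lim > 13]
27. n14.mk = -4  [terminal]
28. n0.lim = 0  [e.mk * -1 - 4]
29. n0.val = "qr"  ["qr"]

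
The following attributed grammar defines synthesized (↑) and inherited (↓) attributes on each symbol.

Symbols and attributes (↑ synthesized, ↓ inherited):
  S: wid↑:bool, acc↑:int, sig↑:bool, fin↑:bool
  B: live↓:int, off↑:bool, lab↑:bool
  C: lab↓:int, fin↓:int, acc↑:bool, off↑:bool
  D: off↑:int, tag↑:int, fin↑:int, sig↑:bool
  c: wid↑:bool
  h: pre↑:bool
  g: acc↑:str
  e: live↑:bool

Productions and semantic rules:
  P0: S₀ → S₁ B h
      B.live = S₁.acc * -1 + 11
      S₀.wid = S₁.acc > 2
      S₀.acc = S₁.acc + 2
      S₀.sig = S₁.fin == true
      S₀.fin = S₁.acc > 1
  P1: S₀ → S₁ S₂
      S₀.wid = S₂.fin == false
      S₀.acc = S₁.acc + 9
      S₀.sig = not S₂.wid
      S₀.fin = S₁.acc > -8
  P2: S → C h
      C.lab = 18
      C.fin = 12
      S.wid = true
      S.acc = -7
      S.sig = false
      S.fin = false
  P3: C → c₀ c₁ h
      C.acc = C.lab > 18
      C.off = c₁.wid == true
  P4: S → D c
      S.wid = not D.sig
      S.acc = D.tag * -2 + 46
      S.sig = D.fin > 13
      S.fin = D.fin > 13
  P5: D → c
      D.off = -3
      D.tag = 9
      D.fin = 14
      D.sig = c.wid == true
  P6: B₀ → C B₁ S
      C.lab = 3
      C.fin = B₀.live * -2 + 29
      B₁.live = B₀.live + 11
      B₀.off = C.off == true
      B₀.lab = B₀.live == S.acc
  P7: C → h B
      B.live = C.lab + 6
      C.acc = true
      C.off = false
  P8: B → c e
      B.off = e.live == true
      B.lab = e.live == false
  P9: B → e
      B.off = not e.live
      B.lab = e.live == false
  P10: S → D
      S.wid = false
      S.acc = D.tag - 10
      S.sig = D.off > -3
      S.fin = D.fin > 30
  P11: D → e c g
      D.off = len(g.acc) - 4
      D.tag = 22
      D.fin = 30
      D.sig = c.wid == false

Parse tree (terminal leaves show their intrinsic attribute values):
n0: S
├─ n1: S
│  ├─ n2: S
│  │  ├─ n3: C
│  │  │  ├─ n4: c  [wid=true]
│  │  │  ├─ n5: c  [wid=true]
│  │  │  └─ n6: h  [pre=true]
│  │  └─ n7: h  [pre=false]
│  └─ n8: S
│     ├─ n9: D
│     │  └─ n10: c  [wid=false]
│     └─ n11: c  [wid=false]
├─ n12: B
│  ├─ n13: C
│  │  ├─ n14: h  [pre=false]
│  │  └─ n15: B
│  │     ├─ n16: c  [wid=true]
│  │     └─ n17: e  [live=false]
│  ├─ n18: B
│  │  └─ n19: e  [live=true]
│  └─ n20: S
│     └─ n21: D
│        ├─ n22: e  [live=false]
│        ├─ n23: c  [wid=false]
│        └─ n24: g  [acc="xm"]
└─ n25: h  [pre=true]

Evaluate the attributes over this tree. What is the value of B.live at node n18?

20

1. n3.lab = 18  [18]
2. n3.fin = 12  [12]
3. n4.wid = true  [terminal]
4. n5.wid = true  [terminal]
5. n6.pre = true  [terminal]
6. n3.acc = false  [C.lab > 18]
7. n3.off = true  [c₁.wid == true]
8. n7.pre = false  [terminal]
9. n2.wid = true  [true]
10. n2.acc = -7  [-7]
11. n2.sig = false  [false]
12. n2.fin = false  [false]
13. n10.wid = false  [terminal]
14. n9.off = -3  [-3]
15. n9.tag = 9  [9]
16. n9.fin = 14  [14]
17. n9.sig = false  [c.wid == true]
18. n11.wid = false  [terminal]
19. n8.wid = true  [not D.sig]
20. n8.acc = 28  [D.tag * -2 + 46]
21. n8.sig = true  [D.fin > 13]
22. n8.fin = true  [D.fin > 13]
23. n1.wid = false  [S₂.fin == false]
24. n1.acc = 2  [S₁.acc + 9]
25. n1.sig = false  [not S₂.wid]
26. n1.fin = true  [S₁.acc > -8]
27. n12.live = 9  [S₁.acc * -1 + 11]
28. n13.lab = 3  [3]
29. n13.fin = 11  [B₀.live * -2 + 29]
30. n14.pre = false  [terminal]
31. n15.live = 9  [C.lab + 6]
32. n16.wid = true  [terminal]
33. n17.live = false  [terminal]
34. n15.off = false  [e.live == true]
35. n15.lab = true  [e.live == false]
36. n13.acc = true  [true]
37. n13.off = false  [false]
38. n18.live = 20  [B₀.live + 11]
39. n19.live = true  [terminal]
40. n18.off = false  [not e.live]
41. n18.lab = false  [e.live == false]
42. n22.live = false  [terminal]
43. n23.wid = false  [terminal]
44. n24.acc = "xm"  [terminal]
45. n21.off = -2  [len(g.acc) - 4]
46. n21.tag = 22  [22]
47. n21.fin = 30  [30]
48. n21.sig = true  [c.wid == false]
49. n20.wid = false  [false]
50. n20.acc = 12  [D.tag - 10]
51. n20.sig = true  [D.off > -3]
52. n20.fin = false  [D.fin > 30]
53. n12.off = false  [C.off == true]
54. n12.lab = false  [B₀.live == S.acc]
55. n25.pre = true  [terminal]
56. n0.wid = false  [S₁.acc > 2]
57. n0.acc = 4  [S₁.acc + 2]
58. n0.sig = true  [S₁.fin == true]
59. n0.fin = true  [S₁.acc > 1]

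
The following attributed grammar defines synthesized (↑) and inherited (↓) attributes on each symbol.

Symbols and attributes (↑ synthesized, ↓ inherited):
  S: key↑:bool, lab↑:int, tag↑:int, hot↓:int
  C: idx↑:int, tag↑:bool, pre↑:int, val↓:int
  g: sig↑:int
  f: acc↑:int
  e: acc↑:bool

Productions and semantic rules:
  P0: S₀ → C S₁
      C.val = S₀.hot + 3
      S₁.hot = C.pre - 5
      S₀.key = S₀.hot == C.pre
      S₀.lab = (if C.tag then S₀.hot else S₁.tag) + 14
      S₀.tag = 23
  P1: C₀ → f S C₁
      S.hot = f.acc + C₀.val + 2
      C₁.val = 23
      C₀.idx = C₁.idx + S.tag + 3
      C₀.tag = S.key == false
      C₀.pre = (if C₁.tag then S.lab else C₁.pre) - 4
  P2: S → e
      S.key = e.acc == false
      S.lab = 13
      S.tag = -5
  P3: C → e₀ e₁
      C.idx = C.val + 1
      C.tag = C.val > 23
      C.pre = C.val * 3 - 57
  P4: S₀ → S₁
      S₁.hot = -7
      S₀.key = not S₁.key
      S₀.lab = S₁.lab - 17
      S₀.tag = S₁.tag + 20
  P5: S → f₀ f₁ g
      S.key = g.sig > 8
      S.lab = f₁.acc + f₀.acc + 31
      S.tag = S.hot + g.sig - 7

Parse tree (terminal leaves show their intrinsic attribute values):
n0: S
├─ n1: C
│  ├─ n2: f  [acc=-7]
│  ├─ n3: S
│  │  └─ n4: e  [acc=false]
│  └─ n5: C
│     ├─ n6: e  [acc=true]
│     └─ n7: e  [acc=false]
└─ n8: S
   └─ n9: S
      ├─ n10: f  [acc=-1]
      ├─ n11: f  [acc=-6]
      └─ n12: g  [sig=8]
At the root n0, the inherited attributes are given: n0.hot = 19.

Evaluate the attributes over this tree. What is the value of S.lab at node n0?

1. n0.hot = 19  [given at root]
2. n1.val = 22  [S₀.hot + 3]
3. n2.acc = -7  [terminal]
4. n3.hot = 17  [f.acc + C₀.val + 2]
5. n4.acc = false  [terminal]
6. n3.key = true  [e.acc == false]
7. n3.lab = 13  [13]
8. n3.tag = -5  [-5]
9. n5.val = 23  [23]
10. n6.acc = true  [terminal]
11. n7.acc = false  [terminal]
12. n5.idx = 24  [C.val + 1]
13. n5.tag = false  [C.val > 23]
14. n5.pre = 12  [C.val * 3 - 57]
15. n1.idx = 22  [C₁.idx + S.tag + 3]
16. n1.tag = false  [S.key == false]
17. n1.pre = 8  [(if C₁.tag then S.lab else C₁.pre) - 4]
18. n8.hot = 3  [C.pre - 5]
19. n9.hot = -7  [-7]
20. n10.acc = -1  [terminal]
21. n11.acc = -6  [terminal]
22. n12.sig = 8  [terminal]
23. n9.key = false  [g.sig > 8]
24. n9.lab = 24  [f₁.acc + f₀.acc + 31]
25. n9.tag = -6  [S.hot + g.sig - 7]
26. n8.key = true  [not S₁.key]
27. n8.lab = 7  [S₁.lab - 17]
28. n8.tag = 14  [S₁.tag + 20]
29. n0.key = false  [S₀.hot == C.pre]
30. n0.lab = 28  [(if C.tag then S₀.hot else S₁.tag) + 14]
31. n0.tag = 23  [23]

28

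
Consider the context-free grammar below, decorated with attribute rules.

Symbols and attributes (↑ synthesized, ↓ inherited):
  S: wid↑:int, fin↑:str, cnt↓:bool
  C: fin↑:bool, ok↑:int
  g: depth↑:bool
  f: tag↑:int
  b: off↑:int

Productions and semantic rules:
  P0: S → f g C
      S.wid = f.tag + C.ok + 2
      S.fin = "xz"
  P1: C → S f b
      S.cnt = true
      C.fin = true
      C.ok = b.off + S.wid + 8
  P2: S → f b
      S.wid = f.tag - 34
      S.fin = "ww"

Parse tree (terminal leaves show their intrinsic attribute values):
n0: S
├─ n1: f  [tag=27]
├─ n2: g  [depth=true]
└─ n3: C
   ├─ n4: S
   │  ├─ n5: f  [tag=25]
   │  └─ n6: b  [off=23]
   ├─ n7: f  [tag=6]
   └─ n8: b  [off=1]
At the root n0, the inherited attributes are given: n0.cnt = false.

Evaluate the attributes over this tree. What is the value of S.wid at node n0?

1. n0.cnt = false  [given at root]
2. n1.tag = 27  [terminal]
3. n2.depth = true  [terminal]
4. n4.cnt = true  [true]
5. n5.tag = 25  [terminal]
6. n6.off = 23  [terminal]
7. n4.wid = -9  [f.tag - 34]
8. n4.fin = "ww"  ["ww"]
9. n7.tag = 6  [terminal]
10. n8.off = 1  [terminal]
11. n3.fin = true  [true]
12. n3.ok = 0  [b.off + S.wid + 8]
13. n0.wid = 29  [f.tag + C.ok + 2]
14. n0.fin = "xz"  ["xz"]

29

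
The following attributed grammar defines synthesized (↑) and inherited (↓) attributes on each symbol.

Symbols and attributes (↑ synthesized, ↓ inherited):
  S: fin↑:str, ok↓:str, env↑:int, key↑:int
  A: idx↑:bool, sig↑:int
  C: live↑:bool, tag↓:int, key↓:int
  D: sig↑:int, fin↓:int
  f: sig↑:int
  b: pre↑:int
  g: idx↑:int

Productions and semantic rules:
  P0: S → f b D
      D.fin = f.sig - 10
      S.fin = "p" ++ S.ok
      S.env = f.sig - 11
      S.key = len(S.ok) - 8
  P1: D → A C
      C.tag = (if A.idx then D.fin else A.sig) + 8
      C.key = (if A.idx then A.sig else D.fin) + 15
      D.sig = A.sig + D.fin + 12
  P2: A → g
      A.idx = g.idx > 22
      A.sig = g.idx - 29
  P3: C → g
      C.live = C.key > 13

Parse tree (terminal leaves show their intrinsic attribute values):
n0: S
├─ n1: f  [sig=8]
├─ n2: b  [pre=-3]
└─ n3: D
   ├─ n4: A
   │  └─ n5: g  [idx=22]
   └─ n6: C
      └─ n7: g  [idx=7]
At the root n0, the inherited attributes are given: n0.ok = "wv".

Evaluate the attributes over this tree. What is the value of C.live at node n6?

1. n0.ok = "wv"  [given at root]
2. n1.sig = 8  [terminal]
3. n2.pre = -3  [terminal]
4. n3.fin = -2  [f.sig - 10]
5. n5.idx = 22  [terminal]
6. n4.idx = false  [g.idx > 22]
7. n4.sig = -7  [g.idx - 29]
8. n6.tag = 1  [(if A.idx then D.fin else A.sig) + 8]
9. n6.key = 13  [(if A.idx then A.sig else D.fin) + 15]
10. n7.idx = 7  [terminal]
11. n6.live = false  [C.key > 13]
12. n3.sig = 3  [A.sig + D.fin + 12]
13. n0.fin = "pwv"  ["p" ++ S.ok]
14. n0.env = -3  [f.sig - 11]
15. n0.key = -6  [len(S.ok) - 8]

false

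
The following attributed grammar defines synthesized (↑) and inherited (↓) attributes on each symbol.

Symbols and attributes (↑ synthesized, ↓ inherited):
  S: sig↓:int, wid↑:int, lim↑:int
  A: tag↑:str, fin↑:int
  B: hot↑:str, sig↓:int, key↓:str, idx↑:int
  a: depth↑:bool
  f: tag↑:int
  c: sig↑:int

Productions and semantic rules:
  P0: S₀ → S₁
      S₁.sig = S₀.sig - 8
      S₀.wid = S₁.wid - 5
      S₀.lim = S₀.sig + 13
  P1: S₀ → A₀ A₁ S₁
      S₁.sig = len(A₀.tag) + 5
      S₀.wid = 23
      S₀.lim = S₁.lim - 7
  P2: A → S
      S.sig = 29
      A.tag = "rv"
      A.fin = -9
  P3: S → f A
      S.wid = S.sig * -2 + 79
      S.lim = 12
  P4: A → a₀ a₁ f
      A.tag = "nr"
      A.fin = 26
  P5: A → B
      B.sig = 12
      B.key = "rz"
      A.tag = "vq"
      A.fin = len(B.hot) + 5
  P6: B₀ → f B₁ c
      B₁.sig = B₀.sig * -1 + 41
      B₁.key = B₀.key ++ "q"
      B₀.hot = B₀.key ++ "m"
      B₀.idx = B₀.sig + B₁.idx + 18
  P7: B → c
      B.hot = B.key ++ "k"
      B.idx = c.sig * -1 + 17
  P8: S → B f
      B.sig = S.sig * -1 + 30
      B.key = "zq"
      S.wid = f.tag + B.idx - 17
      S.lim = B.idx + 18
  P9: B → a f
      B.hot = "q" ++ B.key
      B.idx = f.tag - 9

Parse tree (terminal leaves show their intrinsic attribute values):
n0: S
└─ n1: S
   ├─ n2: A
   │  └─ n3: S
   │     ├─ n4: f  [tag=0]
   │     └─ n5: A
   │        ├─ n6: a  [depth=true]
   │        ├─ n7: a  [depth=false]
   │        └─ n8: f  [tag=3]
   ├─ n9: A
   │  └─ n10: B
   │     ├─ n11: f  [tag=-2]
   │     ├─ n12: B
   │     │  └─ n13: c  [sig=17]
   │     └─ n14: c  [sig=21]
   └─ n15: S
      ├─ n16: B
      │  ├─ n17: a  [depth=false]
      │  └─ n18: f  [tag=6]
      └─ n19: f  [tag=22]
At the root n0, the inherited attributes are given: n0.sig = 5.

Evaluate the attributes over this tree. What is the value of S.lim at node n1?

8

1. n0.sig = 5  [given at root]
2. n1.sig = -3  [S₀.sig - 8]
3. n3.sig = 29  [29]
4. n4.tag = 0  [terminal]
5. n6.depth = true  [terminal]
6. n7.depth = false  [terminal]
7. n8.tag = 3  [terminal]
8. n5.tag = "nr"  ["nr"]
9. n5.fin = 26  [26]
10. n3.wid = 21  [S.sig * -2 + 79]
11. n3.lim = 12  [12]
12. n2.tag = "rv"  ["rv"]
13. n2.fin = -9  [-9]
14. n10.sig = 12  [12]
15. n10.key = "rz"  ["rz"]
16. n11.tag = -2  [terminal]
17. n12.sig = 29  [B₀.sig * -1 + 41]
18. n12.key = "rzq"  [B₀.key ++ "q"]
19. n13.sig = 17  [terminal]
20. n12.hot = "rzqk"  [B.key ++ "k"]
21. n12.idx = 0  [c.sig * -1 + 17]
22. n14.sig = 21  [terminal]
23. n10.hot = "rzm"  [B₀.key ++ "m"]
24. n10.idx = 30  [B₀.sig + B₁.idx + 18]
25. n9.tag = "vq"  ["vq"]
26. n9.fin = 8  [len(B.hot) + 5]
27. n15.sig = 7  [len(A₀.tag) + 5]
28. n16.sig = 23  [S.sig * -1 + 30]
29. n16.key = "zq"  ["zq"]
30. n17.depth = false  [terminal]
31. n18.tag = 6  [terminal]
32. n16.hot = "qzq"  ["q" ++ B.key]
33. n16.idx = -3  [f.tag - 9]
34. n19.tag = 22  [terminal]
35. n15.wid = 2  [f.tag + B.idx - 17]
36. n15.lim = 15  [B.idx + 18]
37. n1.wid = 23  [23]
38. n1.lim = 8  [S₁.lim - 7]
39. n0.wid = 18  [S₁.wid - 5]
40. n0.lim = 18  [S₀.sig + 13]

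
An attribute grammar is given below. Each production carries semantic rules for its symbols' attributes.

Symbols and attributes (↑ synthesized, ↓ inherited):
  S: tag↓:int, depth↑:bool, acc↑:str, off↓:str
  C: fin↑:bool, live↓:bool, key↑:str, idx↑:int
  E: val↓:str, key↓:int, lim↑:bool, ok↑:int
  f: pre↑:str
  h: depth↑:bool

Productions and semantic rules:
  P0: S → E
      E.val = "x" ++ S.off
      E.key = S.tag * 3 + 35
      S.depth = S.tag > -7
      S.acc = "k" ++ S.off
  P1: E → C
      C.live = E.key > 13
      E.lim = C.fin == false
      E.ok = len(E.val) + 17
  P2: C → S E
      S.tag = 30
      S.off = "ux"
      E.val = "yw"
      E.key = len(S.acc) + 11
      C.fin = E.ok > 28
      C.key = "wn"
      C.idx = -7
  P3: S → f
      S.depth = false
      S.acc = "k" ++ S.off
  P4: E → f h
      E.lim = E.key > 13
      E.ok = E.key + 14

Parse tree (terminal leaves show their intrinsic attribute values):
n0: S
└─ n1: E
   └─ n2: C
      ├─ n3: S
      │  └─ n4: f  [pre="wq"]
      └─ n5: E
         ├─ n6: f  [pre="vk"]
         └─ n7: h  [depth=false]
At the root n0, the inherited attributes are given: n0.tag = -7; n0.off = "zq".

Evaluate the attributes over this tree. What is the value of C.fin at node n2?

false

1. n0.tag = -7  [given at root]
2. n0.off = "zq"  [given at root]
3. n1.val = "xzq"  ["x" ++ S.off]
4. n1.key = 14  [S.tag * 3 + 35]
5. n2.live = true  [E.key > 13]
6. n3.tag = 30  [30]
7. n3.off = "ux"  ["ux"]
8. n4.pre = "wq"  [terminal]
9. n3.depth = false  [false]
10. n3.acc = "kux"  ["k" ++ S.off]
11. n5.val = "yw"  ["yw"]
12. n5.key = 14  [len(S.acc) + 11]
13. n6.pre = "vk"  [terminal]
14. n7.depth = false  [terminal]
15. n5.lim = true  [E.key > 13]
16. n5.ok = 28  [E.key + 14]
17. n2.fin = false  [E.ok > 28]
18. n2.key = "wn"  ["wn"]
19. n2.idx = -7  [-7]
20. n1.lim = true  [C.fin == false]
21. n1.ok = 20  [len(E.val) + 17]
22. n0.depth = false  [S.tag > -7]
23. n0.acc = "kzq"  ["k" ++ S.off]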